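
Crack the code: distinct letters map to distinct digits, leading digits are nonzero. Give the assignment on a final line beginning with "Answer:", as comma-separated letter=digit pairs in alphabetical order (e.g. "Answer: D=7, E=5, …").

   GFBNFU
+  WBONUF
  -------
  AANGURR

Step 1. [col 1: U + F ≡ R (mod 10)] no forcing yet in column 1 (carry-in 0); R=9 is free and consistent — try it ⇒ R=9.
Step 2. [A] adding two 6-digit numbers gives at most 6+1 digits, and here it does — A is that final carry and must be 1, so A=1.
Step 3. [col 1: U + F ≡ R (mod 10)] no forcing yet in column 1 (carry-in 0); F=5 is free and consistent — try it ⇒ F=5.
Step 4. [col 1: U + F ≡ R (mod 10)] column 1: given F=5, R=9, carry-in 0, and digits 1,5,9 already taken and all letters distinct, U+F≡R (mod 10) forces U=4, so U=4.
Step 5. [col 3: N + N ≡ U (mod 10)] column 3 (N + N ≡ U (mod 10), carry-in 0) doesn't pin N yet; pick N=7 and continue ⇒ N=7.
Step 6. [col 4: B + O ≡ G (mod 10)] column 4 (B + O ≡ G (mod 10), carry-in 1) doesn't pin G yet; pick G=3 and continue ⇒ G=3.
Step 7. [col 4: B + O ≡ G (mod 10)] column 4 (B + O ≡ G (mod 10), carry-in 1) doesn't pin B yet; pick B=2 and continue. So B=2.
Step 8. [col 4: B + O ≡ G (mod 10)] in column 4 we have B+O≡G with carry-in 1; given B=2, G=3 and digits 1,2,3,4,5,7,9 already taken and all letters distinct, that pins O to 0, so O=0.
Step 9. [col 6: G + W ≡ A (mod 10)] from column 6 (G=3, A=1, carry-in 0, digits 0,1,2,3,4,5,7,9 already taken and all letters distinct): W must equal 8, so W=8.

Answer: A=1, B=2, F=5, G=3, N=7, O=0, R=9, U=4, W=8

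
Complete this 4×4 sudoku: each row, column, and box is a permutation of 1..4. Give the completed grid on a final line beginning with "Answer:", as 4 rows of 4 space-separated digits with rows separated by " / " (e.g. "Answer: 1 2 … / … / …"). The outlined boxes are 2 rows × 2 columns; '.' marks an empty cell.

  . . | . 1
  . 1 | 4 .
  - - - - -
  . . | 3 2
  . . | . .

Step 1. [r3c2∈{4}] r3c2 has the single candidate 4, so r3c2=4.
Step 2. [r2c1∈{2,3}] 2 has one home in row 2: r2c1 ⇒ r2c1=2.
Step 3. [r1c2∈{3}] r1c2's peers cover all but 3. So r1c2=3.
Step 4. [r4c1∈{1,3}] 3 has one home in row 4: r4c1 ⇒ r4c1=3.
Step 5. [r4c4∈{4}] r4c4 is down to just 4 ⇒ r4c4=4.
Step 6. [r1c1∈{4}] r1c1's peers cover all but 4 ⇒ r1c1=4.
Step 7. [r4c2∈{2}] r4c2 is down to just 2. So r4c2=2.
Step 8. [r3c1∈{1}] only 1 remains possible at r3c1 ⇒ r3c1=1.
Step 9. [r1c3∈{2}] nothing but 2 survives at r1c3 ⇒ r1c3=2.
Step 10. [r2c4∈{3}] r2c4's peers cover all but 3. So r2c4=3.
Step 11. [r4c3∈{1}] r4c3 has the single candidate 1. So r4c3=1.

Answer: 4 3 2 1 / 2 1 4 3 / 1 4 3 2 / 3 2 1 4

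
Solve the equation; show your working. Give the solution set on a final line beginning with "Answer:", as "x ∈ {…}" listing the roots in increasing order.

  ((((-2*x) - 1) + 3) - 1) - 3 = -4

Step 1. [((((-2*x) - 1) + 3) - 1) - 3 = -4] add 3: x sits inside (… - 3). So sub: (((-2*x) - 1) + 3) - 1 = -1.
Step 2. [(((-2*x) - 1) + 3) - 1 = -1] 1 comes off first (add 1). So sub: ((-2*x) - 1) + 3 = 0.
Step 3. [((-2*x) - 1) + 3 = 0] 3 comes off first (subtract 3) ⇒ sub: (-2*x) - 1 = -3.
Step 4. [(-2*x) - 1 = -3] peel the -1: add 1 from each side, so sub: -2*x = -2.
Step 5. [-2*x = -2] divide by the outer -2 ⇒ div: x = 1.

Answer: x ∈ {1}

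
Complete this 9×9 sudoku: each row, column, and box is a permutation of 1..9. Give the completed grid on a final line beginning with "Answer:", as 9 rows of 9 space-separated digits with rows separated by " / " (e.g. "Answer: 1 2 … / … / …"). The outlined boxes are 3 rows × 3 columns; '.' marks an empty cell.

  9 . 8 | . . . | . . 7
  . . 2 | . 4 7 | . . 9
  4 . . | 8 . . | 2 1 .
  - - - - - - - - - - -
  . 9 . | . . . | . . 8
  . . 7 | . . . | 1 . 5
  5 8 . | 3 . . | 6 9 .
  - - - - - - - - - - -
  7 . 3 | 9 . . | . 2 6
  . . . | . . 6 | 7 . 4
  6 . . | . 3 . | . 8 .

Step 1. [r7c7∈{5}] r7c7's peers cover all but 5 ⇒ r7c7=5.
Step 2. [r3c9∈{3}] r3c9's peers cover all but 3. So r3c9=3.
Step 3. [r9c4∈{1,2,4,5,7}] across row 9, 7 lands solely at r9c4. So r9c4=7.
Step 4. [r1c6∈{1,2,3,5}] in col 6, 3 fits only at r1c6 ⇒ r1c6=3.
Step 5. [r4c7∈{3,4}] in col 7, 3 fits only at r4c7 ⇒ r4c7=3.
Step 6. [r5c8∈{4}] r5c8's peers cover all but 4 ⇒ r5c8=4.
Step 7. [r4c4∈{1,2,4,5,6}] col 4 places 4 nowhere but r4c4. So r4c4=4.
Step 8. [r9c9∈{1}] only 1 remains possible at r9c9. So r9c9=1.
Step 9. [r8c1∈{1,2,8}] r8c1 is the only open cell in col 1 admitting 8, so r8c1=8.
Step 10. [r6c5∈{1,2,7}] row 6 places 7 nowhere but r6c5, so r6c5=7.
Step 11. [r8c3∈{1,5,9}] 9 has one home in row 8: r8c3 ⇒ r8c3=9.
Step 12. [r6c3∈{1,4}] across row 6, 4 lands solely at r6c3, so r6c3=4.
Step 13. [r6c6∈{1,2}] 1 has one home in row 6: r6c6, so r6c6=1.
Step 14. [r9c3∈{5}] r9c3 has the single candidate 5. So r9c3=5.
Step 15. [r3c3∈{6}] r3c3 is down to just 6. So r3c3=6.
Step 16. [r4c5∈{2,5,6}] r4c5 is the only open cell in row 4 admitting 6. So r4c5=6.
Step 17. [r5c4∈{2}] only 2 remains possible at r5c4, so r5c4=2.
Step 18. [r9c6∈{2,4}] in col 6, 2 fits only at r9c6, so r9c6=2.
Step 19. [r5c1∈{3}] nothing but 3 survives at r5c1. So r5c1=3.
Step 20. [r2c1∈{1}] nothing but 1 survives at r2c1, so r2c1=1.
Step 21. [r1c2∈{5}] nothing but 5 survives at r1c2, so r1c2=5.
Step 22. [r7c6∈{4,8}] across col 6, 4 lands solely at r7c6, so r7c6=4.
Step 23. [r5c6∈{8,9}] 8 has one home in col 6: r5c6, so r5c6=8.
Step 24. [r1c8∈{6}] r1c8 is down to just 6. So r1c8=6.
Step 25. [r3c6∈{5,9}] r3c6 is the only open cell in col 6 admitting 9 ⇒ r3c6=9.
Step 26. [r7c2∈{1}] nothing but 1 survives at r7c2, so r7c2=1.
Step 27. [r3c5∈{5}] r3c5 is down to just 5. So r3c5=5.
Step 28. [r8c5∈{1}] only 1 remains possible at r8c5. So r8c5=1.
Step 29. [r8c8∈{3}] r8c8's peers cover all but 3. So r8c8=3.
Step 30. [r1c7∈{4}] nothing but 4 survives at r1c7, so r1c7=4.
Step 31. [r4c8∈{7}] r4c8 is down to just 7, so r4c8=7.
Step 32. [r5c2∈{6}] r5c2's peers cover all but 6, so r5c2=6.
Step 33. [r6c9∈{2}] r6c9 has the single candidate 2. So r6c9=2.
Step 34. [r2c7∈{8}] r2c7 is down to just 8, so r2c7=8.
Step 35. [r7c5∈{8}] only 8 remains possible at r7c5 ⇒ r7c5=8.
Step 36. [r5c5∈{9}] only 9 remains possible at r5c5, so r5c5=9.
Step 37. [r9c7∈{9}] nothing but 9 survives at r9c7, so r9c7=9.
Step 38. [r8c4∈{5}] nothing but 5 survives at r8c4. So r8c4=5.
Step 39. [r1c5∈{2}] only 2 remains possible at r1c5 ⇒ r1c5=2.
Step 40. [r4c1∈{2}] r4c1 is down to just 2 ⇒ r4c1=2.
Step 41. [r2c8∈{5}] r2c8's peers cover all but 5 ⇒ r2c8=5.
Step 42. [r4c3∈{1}] r4c3 has the single candidate 1 ⇒ r4c3=1.
Step 43. [r3c2∈{7}] r3c2 is down to just 7 ⇒ r3c2=7.
Step 44. [r2c2∈{3}] only 3 remains possible at r2c2, so r2c2=3.
Step 45. [r9c2∈{4}] only 4 remains possible at r9c2. So r9c2=4.
Step 46. [r1c4∈{1}] r1c4 has the single candidate 1. So r1c4=1.
Step 47. [r2c4∈{6}] only 6 remains possible at r2c4 ⇒ r2c4=6.
Step 48. [r8c2∈{2}] nothing but 2 survives at r8c2, so r8c2=2.
Step 49. [r4c6∈{5}] r4c6 is down to just 5. So r4c6=5.

Answer: 9 5 8 1 2 3 4 6 7 / 1 3 2 6 4 7 8 5 9 / 4 7 6 8 5 9 2 1 3 / 2 9 1 4 6 5 3 7 8 / 3 6 7 2 9 8 1 4 5 / 5 8 4 3 7 1 6 9 2 / 7 1 3 9 8 4 5 2 6 / 8 2 9 5 1 6 7 3 4 / 6 4 5 7 3 2 9 8 1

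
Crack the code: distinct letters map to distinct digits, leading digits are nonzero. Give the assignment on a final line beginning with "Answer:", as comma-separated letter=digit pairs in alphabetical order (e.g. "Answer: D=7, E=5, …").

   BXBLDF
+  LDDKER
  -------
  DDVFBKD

Step 1. [col 1: F + R ≡ D (mod 10)] no forcing yet in column 1 (carry-in 0); D=1 is free and consistent — try it, so D=1.
Step 2. [col 1: F + R ≡ D (mod 10)] F=7 is one option consistent with column 1 (F + R ≡ D (mod 10), carry-in 0) — take it ⇒ F=7.
Step 3. [col 1: F + R ≡ D (mod 10)] column 1: given F=7, D=1, carry-in 0, and digits 1,7 already taken and all letters distinct, F+R≡D (mod 10) forces R=4. So R=4.
Step 4. [col 2: D + E ≡ K (mod 10)] several values work for K in column 2 (D + E ≡ K (mod 10), carry-in 1); try K=0. So K=0.
Step 5. [col 2: D + E ≡ K (mod 10)] in column 2 we have D+E≡K with carry-in 1; given D=1, K=0 and digits 0,1,4,7 already taken and all letters distinct, that pins E to 8, so E=8.
Step 6. [col 3: L + K ≡ B (mod 10)] B=6 is one option consistent with column 3 (L + K ≡ B (mod 10), carry-in 1) — take it ⇒ B=6.
Step 7. [col 3: L + K ≡ B (mod 10)] column 3: given K=0, B=6, carry-in 1, and digits 0,1,4,6,7,8 already taken and all letters distinct, L+K≡B (mod 10) forces L=5. So L=5.
Step 8. [col 5: X + D ≡ V (mod 10)] from column 5 (D=1, carry-in 0, digits 0,1,4,5,6,7,8 already taken and all letters distinct): X must equal 2. So X=2.
Step 9. [col 5: X + D ≡ V (mod 10)] in column 5 we have X+D≡V with carry-in 0; given X=2, D=1 and digits 0,1,2,4,5,6,7,8 already taken and all letters distinct, that pins V to 3 ⇒ V=3.

Answer: B=6, D=1, E=8, F=7, K=0, L=5, R=4, V=3, X=2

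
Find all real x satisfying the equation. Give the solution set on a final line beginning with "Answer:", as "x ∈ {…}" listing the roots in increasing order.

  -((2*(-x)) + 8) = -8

Step 1. [-((2*(-x)) + 8) = -8] LHS negated; negate both sides, so neg: (2*(-x)) + 8 = 8.
Step 2. [(2*(-x)) + 8 = 8] peel the +8: subtract 8 from each side. So sub: 2*(-x) = 0.
Step 3. [2*(-x) = 0] divide by the outer 2. So div: -x = 0.
Step 4. [-x = 0] leading − — multiply by −1 ⇒ neg: x = 0.

Answer: x ∈ {0}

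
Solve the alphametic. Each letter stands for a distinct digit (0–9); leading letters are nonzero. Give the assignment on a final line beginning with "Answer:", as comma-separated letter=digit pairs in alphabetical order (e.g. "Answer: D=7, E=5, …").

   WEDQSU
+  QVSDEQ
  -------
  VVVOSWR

Step 1. [V] V is the leading digit of a 7-digit sum of two 6-digit numbers; the final carry is exactly 1 ⇒ V=1.
Step 2. [col 1: U + Q ≡ R (mod 10)] no forcing yet in column 1 (carry-in 0); U=9 is free and consistent — try it ⇒ U=9.
Step 3. [col 1: U + Q ≡ R (mod 10)] column 1 (U + Q ≡ R (mod 10), carry-in 0) doesn't pin R yet; pick R=3 and continue ⇒ R=3.
Step 4. [col 1: U + Q ≡ R (mod 10)] in column 1 we have U+Q≡R with carry-in 0; given U=9, R=3 and digits 1,3,9 already taken and all letters distinct, that pins Q to 4, so Q=4.
Step 5. [col 2: S + E ≡ W (mod 10)] S=6 is one option consistent with column 2 (S + E ≡ W (mod 10), carry-in 1) — take it. So S=6.
Step 6. [col 2: S + E ≡ W (mod 10)] column 2 (S + E ≡ W (mod 10), carry-in 1) doesn't pin W yet; pick W=7 and continue ⇒ W=7.
Step 7. [col 2: S + E ≡ W (mod 10)] in column 2 we have S+E≡W with carry-in 1; given S=6, W=7 and digits 1,3,4,6,7,9 already taken and all letters distinct, that pins E to 0 ⇒ E=0.
Step 8. [col 3: Q + D ≡ S (mod 10)] from column 3 (Q=4, S=6, carry-in 0, digits 0,1,3,4,6,7,9 already taken and all letters distinct): D must equal 2 ⇒ D=2.
Step 9. [col 4: D + S ≡ O (mod 10)] in column 4 we have D+S≡O with carry-in 0; given D=2, S=6 and digits 0,1,2,3,4,6,7,9 already taken and all letters distinct, that pins O to 8, so O=8.

Answer: D=2, E=0, O=8, Q=4, R=3, S=6, U=9, V=1, W=7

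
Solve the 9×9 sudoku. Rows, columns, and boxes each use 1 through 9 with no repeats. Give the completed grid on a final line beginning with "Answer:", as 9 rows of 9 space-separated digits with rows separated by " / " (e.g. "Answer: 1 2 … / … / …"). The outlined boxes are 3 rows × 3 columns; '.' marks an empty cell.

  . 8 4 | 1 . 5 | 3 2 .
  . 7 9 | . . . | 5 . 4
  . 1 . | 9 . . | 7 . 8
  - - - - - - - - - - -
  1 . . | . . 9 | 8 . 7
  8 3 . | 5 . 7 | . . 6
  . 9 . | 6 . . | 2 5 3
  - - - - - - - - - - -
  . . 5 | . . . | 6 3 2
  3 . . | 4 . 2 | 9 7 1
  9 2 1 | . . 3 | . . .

Step 1. [r9c5∈{5,6,7,8}] 6 has one home in row 9: r9c5 ⇒ r9c5=6.
Step 2. [r4c8∈{4}] r4c8 has the single candidate 4, so r4c8=4.
Step 3. [r5c5∈{1,2,4}] r5c5 is the only open cell in row 5 admitting 4. So r5c5=4.
Step 4. [r7c1∈{4,7}] across box 7, 7 lands solely at r7c1. So r7c1=7.
Step 5. [r7c4∈{8}] only 8 remains possible at r7c4, so r7c4=8.
Step 6. [r3c8∈{6}] r3c8's peers cover all but 6 ⇒ r3c8=6.
Step 7. [r2c6∈{6,8}] 6 has one home in col 6: r2c6 ⇒ r2c6=6.
Step 8. [r2c1∈{2}] r2c1 has the single candidate 2 ⇒ r2c1=2.
Step 9. [r2c4∈{3}] r2c4 has the single candidate 3 ⇒ r2c4=3.
Step 10. [r6c6∈{1,8}] 8 has one home in col 6: r6c6 ⇒ r6c6=8.
Step 11. [r4c4∈{2}] r4c4 is down to just 2, so r4c4=2.
Step 12. [r8c2∈{6}] r8c2's peers cover all but 6. So r8c2=6.
Step 13. [r5c7∈{1}] only 1 remains possible at r5c7. So r5c7=1.
Step 14. [r6c5∈{1}] r6c5 has the single candidate 1 ⇒ r6c5=1.
Step 15. [r4c5∈{3}] only 3 remains possible at r4c5 ⇒ r4c5=3.
Step 16. [r5c3∈{2}] r5c3's peers cover all but 2. So r5c3=2.
Step 17. [r5c8∈{9}] r5c8 is down to just 9 ⇒ r5c8=9.
Step 18. [r3c1∈{5}] nothing but 5 survives at r3c1, so r3c1=5.
Step 19. [r1c9∈{9}] only 9 remains possible at r1c9, so r1c9=9.
Step 20. [r9c8∈{8}] r9c8's peers cover all but 8, so r9c8=8.
Step 21. [r9c9∈{5}] r9c9 is down to just 5. So r9c9=5.
Step 22. [r7c6∈{1}] r7c6 has the single candidate 1 ⇒ r7c6=1.
Step 23. [r3c6∈{4}] nothing but 4 survives at r3c6 ⇒ r3c6=4.
Step 24. [r2c5∈{8}] r2c5 has the single candidate 8 ⇒ r2c5=8.
Step 25. [r3c5∈{2}] r3c5's peers cover all but 2 ⇒ r3c5=2.
Step 26. [r8c3∈{8}] nothing but 8 survives at r8c3 ⇒ r8c3=8.
Step 27. [r7c2∈{4}] nothing but 4 survives at r7c2 ⇒ r7c2=4.
Step 28. [r6c3∈{7}] nothing but 7 survives at r6c3, so r6c3=7.
Step 29. [r1c1∈{6}] r1c1's peers cover all but 6. So r1c1=6.
Step 30. [r8c5∈{5}] only 5 remains possible at r8c5. So r8c5=5.
Step 31. [r2c8∈{1}] r2c8 is down to just 1 ⇒ r2c8=1.
Step 32. [r1c5∈{7}] r1c5 has the single candidate 7 ⇒ r1c5=7.
Step 33. [r7c5∈{9}] nothing but 9 survives at r7c5. So r7c5=9.
Step 34. [r6c1∈{4}] r6c1 is down to just 4 ⇒ r6c1=4.
Step 35. [r9c4∈{7}] r9c4 has the single candidate 7 ⇒ r9c4=7.
Step 36. [r3c3∈{3}] r3c3's peers cover all but 3. So r3c3=3.
Step 37. [r4c3∈{6}] r4c3 is down to just 6. So r4c3=6.
Step 38. [r4c2∈{5}] only 5 remains possible at r4c2, so r4c2=5.
Step 39. [r9c7∈{4}] only 4 remains possible at r9c7. So r9c7=4.

Answer: 6 8 4 1 7 5 3 2 9 / 2 7 9 3 8 6 5 1 4 / 5 1 3 9 2 4 7 6 8 / 1 5 6 2 3 9 8 4 7 / 8 3 2 5 4 7 1 9 6 / 4 9 7 6 1 8 2 5 3 / 7 4 5 8 9 1 6 3 2 / 3 6 8 4 5 2 9 7 1 / 9 2 1 7 6 3 4 8 5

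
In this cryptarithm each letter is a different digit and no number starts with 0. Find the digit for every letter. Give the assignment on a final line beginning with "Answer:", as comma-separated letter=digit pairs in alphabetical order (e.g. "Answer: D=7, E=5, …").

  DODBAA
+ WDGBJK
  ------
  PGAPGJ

Step 1. [col 1: A + K ≡ J (mod 10)] A=2 is one option consistent with column 1 (A + K ≡ J (mod 10), carry-in 0) — take it ⇒ A=2.
Step 2. [col 1: A + K ≡ J (mod 10)] no forcing yet in column 1 (carry-in 0); J=8 is free and consistent — try it, so J=8.
Step 3. [col 1: A + K ≡ J (mod 10)] column 1 reads A+K+carry(0)=J with A=2, J=8; with digits 2,8 already taken and all letters distinct, the only value for K is 6. So K=6.
Step 4. [col 2: A + J ≡ G (mod 10)] column 2: given A=2, J=8, carry-in 0, and digits 2,6,8 already taken and all letters distinct, A+J≡G (mod 10) forces G=0. So G=0.
Step 5. [col 3: B + B ≡ P (mod 10)] no forcing yet in column 3 (carry-in 1); B=7 is free and consistent — try it ⇒ B=7.
Step 6. [col 3: B + B ≡ P (mod 10)] from column 3 (B=7, carry-in 1, digits 0,2,6,7,8 already taken and all letters distinct): P must equal 5, so P=5.
Step 7. [col 4: D + G ≡ A (mod 10)] in column 4 we have D+G≡A with carry-in 1; given G=0, A=2 and digits 0,2,5,6,7,8 already taken and all letters distinct, that pins D to 1. So D=1.
Step 8. [col 5: O + D ≡ G (mod 10)] in column 5 we have O+D≡G with carry-in 0; given D=1, G=0 and digits 0,1,2,5,6,7,8 already taken and all letters distinct, that pins O to 9, so O=9.
Step 9. [col 6: D + W ≡ P (mod 10)] from column 6 (D=1, P=5, carry-in 1, digits 0,1,2,5,6,7,8,9 already taken and all letters distinct): W must equal 3 ⇒ W=3.

Answer: A=2, B=7, D=1, G=0, J=8, K=6, O=9, P=5, W=3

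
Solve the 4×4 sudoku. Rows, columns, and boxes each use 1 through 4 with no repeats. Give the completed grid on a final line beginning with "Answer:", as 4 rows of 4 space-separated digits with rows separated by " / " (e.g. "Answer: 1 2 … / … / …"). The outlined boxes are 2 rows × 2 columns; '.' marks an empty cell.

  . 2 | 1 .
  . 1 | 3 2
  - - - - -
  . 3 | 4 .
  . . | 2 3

Step 1. [r4c1∈{1,4}] across row 4, 1 lands solely at r4c1 ⇒ r4c1=1.
Step 2. [r2c1∈{4}] only 4 remains possible at r2c1, so r2c1=4.
Step 3. [r3c1∈{2}] only 2 remains possible at r3c1. So r3c1=2.
Step 4. [r4c2∈{4}] r4c2 is down to just 4. So r4c2=4.
Step 5. [r3c4∈{1}] r3c4 has the single candidate 1 ⇒ r3c4=1.
Step 6. [r1c1∈{3}] r1c1's peers cover all but 3. So r1c1=3.
Step 7. [r1c4∈{4}] r1c4 is down to just 4 ⇒ r1c4=4.

Answer: 3 2 1 4 / 4 1 3 2 / 2 3 4 1 / 1 4 2 3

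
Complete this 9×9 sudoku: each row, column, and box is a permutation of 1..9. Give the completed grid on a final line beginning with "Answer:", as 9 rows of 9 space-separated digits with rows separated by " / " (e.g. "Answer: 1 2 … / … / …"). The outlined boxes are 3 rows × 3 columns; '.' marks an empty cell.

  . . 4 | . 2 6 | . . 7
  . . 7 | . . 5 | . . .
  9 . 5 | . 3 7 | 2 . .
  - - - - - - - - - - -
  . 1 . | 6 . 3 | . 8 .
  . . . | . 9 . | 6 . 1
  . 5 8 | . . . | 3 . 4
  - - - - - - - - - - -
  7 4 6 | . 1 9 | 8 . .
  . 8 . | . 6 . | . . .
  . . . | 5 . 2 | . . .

Step 1. [r6c8∈{2,7,9}] r6c8 is the only open cell in row 6 admitting 9. So r6c8=9.
Step 2. [r5c8∈{2,5,7}] across row 5, 5 lands solely at r5c8 ⇒ r5c8=5.
Step 3. [r1c2∈{3}] r1c2's peers cover all but 3. So r1c2=3.
Step 4. [r1c8∈{1}] r1c8's peers cover all but 1 ⇒ r1c8=1.
Step 5. [r2c1∈{1,2,6,8}] r2c1 is the only open cell in box 1 admitting 1 ⇒ r2c1=1.
Step 6. [r9c1∈{3}] r9c1 is down to just 3 ⇒ r9c1=3.
Step 7. [r8c6∈{4}] r8c6 has the single candidate 4, so r8c6=4.
Step 8. [r4c9∈{2}] r4c9 is down to just 2. So r4c9=2.
Step 9. [r6c5∈{7}] r6c5 is down to just 7. So r6c5=7.
Step 10. [r9c2∈{9}] nothing but 9 survives at r9c2, so r9c2=9.
Step 11. [r3c2∈{6}] nothing but 6 survives at r3c2 ⇒ r3c2=6.
Step 12. [r3c8∈{4}] r3c8's peers cover all but 4, so r3c8=4.
Step 13. [r2c7∈{9}] r2c7 has the single candidate 9 ⇒ r2c7=9.
Step 14. [r7c9∈{3,5}] row 7 places 5 nowhere but r7c9, so r7c9=5.
Step 15. [r8c4∈{3,7}] col 4 places 7 nowhere but r8c4, so r8c4=7.
Step 16. [r3c4∈{1,8}] row 3 places 1 nowhere but r3c4. So r3c4=1.
Step 17. [r9c7∈{1,4,7}] r9c7 is the only open cell in row 9 admitting 4 ⇒ r9c7=4.
Step 18. [r6c4∈{2}] r6c4 is down to just 2, so r6c4=2.
Step 19. [r7c8∈{2,3}] 2 has one home in row 7: r7c8, so r7c8=2.
Step 20. [r9c9∈{6}] r9c9's peers cover all but 6. So r9c9=6.
Step 21. [r8c8∈{3}] r8c8 has the single candidate 3, so r8c8=3.
Step 22. [r4c1∈{4}] nothing but 4 survives at r4c1, so r4c1=4.
Step 23. [r5c1∈{2}] only 2 remains possible at r5c1, so r5c1=2.
Step 24. [r5c4∈{4,8}] r5c4 is the only open cell in row 5 admitting 4, so r5c4=4.
Step 25. [r2c4∈{8}] only 8 remains possible at r2c4. So r2c4=8.
Step 26. [r8c3∈{1,2}] across row 8, 2 lands solely at r8c3 ⇒ r8c3=2.
Step 27. [r4c7∈{7}] r4c7 is down to just 7. So r4c7=7.
Step 28. [r6c1∈{6}] r6c1's peers cover all but 6. So r6c1=6.
Step 29. [r6c6∈{1}] only 1 remains possible at r6c6, so r6c6=1.
Step 30. [r5c6∈{8}] r5c6's peers cover all but 8, so r5c6=8.
Step 31. [r1c1∈{8}] nothing but 8 survives at r1c1, so r1c1=8.
Step 32. [r2c8∈{6}] nothing but 6 survives at r2c8 ⇒ r2c8=6.
Step 33. [r8c7∈{1}] only 1 remains possible at r8c7 ⇒ r8c7=1.
Step 34. [r1c7∈{5}] nothing but 5 survives at r1c7. So r1c7=5.
Step 35. [r1c4∈{9}] nothing but 9 survives at r1c4 ⇒ r1c4=9.
Step 36. [r9c3∈{1}] r9c3's peers cover all but 1. So r9c3=1.
Step 37. [r3c9∈{8}] nothing but 8 survives at r3c9. So r3c9=8.
Step 38. [r2c5∈{4}] only 4 remains possible at r2c5 ⇒ r2c5=4.
Step 39. [r8c1∈{5}] r8c1 has the single candidate 5, so r8c1=5.
Step 40. [r5c2∈{7}] nothing but 7 survives at r5c2. So r5c2=7.
Step 41. [r9c5∈{8}] r9c5 has the single candidate 8 ⇒ r9c5=8.
Step 42. [r2c9∈{3}] r2c9 has the single candidate 3 ⇒ r2c9=3.
Step 43. [r9c8∈{7}] only 7 remains possible at r9c8. So r9c8=7.
Step 44. [r2c2∈{2}] r2c2's peers cover all but 2. So r2c2=2.
Step 45. [r8c9∈{9}] nothing but 9 survives at r8c9 ⇒ r8c9=9.
Step 46. [r5c3∈{3}] r5c3 has the single candidate 3 ⇒ r5c3=3.
Step 47. [r7c4∈{3}] only 3 remains possible at r7c4, so r7c4=3.
Step 48. [r4c5∈{5}] r4c5 is down to just 5 ⇒ r4c5=5.
Step 49. [r4c3∈{9}] r4c3's peers cover all but 9, so r4c3=9.

Answer: 8 3 4 9 2 6 5 1 7 / 1 2 7 8 4 5 9 6 3 / 9 6 5 1 3 7 2 4 8 / 4 1 9 6 5 3 7 8 2 / 2 7 3 4 9 8 6 5 1 / 6 5 8 2 7 1 3 9 4 / 7 4 6 3 1 9 8 2 5 / 5 8 2 7 6 4 1 3 9 / 3 9 1 5 8 2 4 7 6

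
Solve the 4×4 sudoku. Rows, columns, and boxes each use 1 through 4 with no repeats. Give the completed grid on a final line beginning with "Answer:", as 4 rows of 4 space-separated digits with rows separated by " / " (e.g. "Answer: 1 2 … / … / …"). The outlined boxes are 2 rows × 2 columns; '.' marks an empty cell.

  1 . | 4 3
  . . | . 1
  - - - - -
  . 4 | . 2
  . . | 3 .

Step 1. [r1c2∈{2}] nothing but 2 survives at r1c2 ⇒ r1c2=2.
Step 2. [r2c2∈{3}] r2c2's peers cover all but 3 ⇒ r2c2=3.
Step 3. [r4c4∈{4}] r4c4 is down to just 4. So r4c4=4.
Step 4. [r4c2∈{1}] nothing but 1 survives at r4c2, so r4c2=1.
Step 5. [r2c3∈{2}] r2c3 has the single candidate 2. So r2c3=2.
Step 6. [r3c3∈{1}] r3c3 is down to just 1, so r3c3=1.
Step 7. [r2c1∈{4}] r2c1 has the single candidate 4 ⇒ r2c1=4.
Step 8. [r3c1∈{3}] r3c1 has the single candidate 3. So r3c1=3.
Step 9. [r4c1∈{2}] r4c1 has the single candidate 2. So r4c1=2.

Answer: 1 2 4 3 / 4 3 2 1 / 3 4 1 2 / 2 1 3 4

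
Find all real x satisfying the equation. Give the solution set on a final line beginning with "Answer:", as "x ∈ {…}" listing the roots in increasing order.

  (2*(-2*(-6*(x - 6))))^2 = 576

Step 1. [(2*(-2*(-6*(x - 6))))^2 = 576] LHS squared, RHS 576 ≥ 0: apply √ (±), so sqrt: 2*(-2*(-6*(x - 6))) = 24 or -24.
Step 2. [2*(-2*(-6*(x - 6))) = 24 or -24] divide by the outer 2, so div: -2*(-6*(x - 6)) = 12 or -12.
Step 3. [-2*(-6*(x - 6)) = 12 or -12] leading coefficient -2: divide by -2 ⇒ div: -6*(x - 6) = -6 or 6.
Step 4. [-6*(x - 6) = -6 or 6] divide by the outer -6. So div: x - 6 = 1 or -1.
Step 5. [x - 6 = 1 or -1] peel the -6: add 6 from each side, so sub: x = 7 or 5.

Answer: x ∈ {5, 7}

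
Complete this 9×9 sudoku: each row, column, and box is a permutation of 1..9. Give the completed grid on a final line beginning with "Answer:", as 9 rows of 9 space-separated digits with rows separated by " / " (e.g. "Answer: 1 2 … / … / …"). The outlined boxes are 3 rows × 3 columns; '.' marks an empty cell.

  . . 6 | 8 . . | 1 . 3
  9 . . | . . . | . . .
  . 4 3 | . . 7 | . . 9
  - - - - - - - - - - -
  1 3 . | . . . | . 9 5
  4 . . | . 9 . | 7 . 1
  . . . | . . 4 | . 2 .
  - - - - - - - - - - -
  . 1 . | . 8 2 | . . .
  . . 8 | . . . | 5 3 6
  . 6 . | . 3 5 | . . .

Step 1. [r7c4∈{4,6,7,9}] r7c4 is the only open cell in row 7 admitting 6, so r7c4=6.
Step 2. [r6c9∈{8}] r6c9 is down to just 8. So r6c9=8.
Step 3. [r2c3∈{1,2,5,7}] col 3 places 1 nowhere but r2c3. So r2c3=1.
Step 4. [r3c1∈{2,5,8}] across col 1, 8 lands solely at r3c1. So r3c1=8.
Step 5. [r5c8∈{6}] only 6 remains possible at r5c8. So r5c8=6.
Step 6. [r9c8∈{1,4,7,8}] r9c8 is the only open cell in col 8 admitting 1, so r9c8=1.
Step 7. [r3c8∈{5}] r3c8 has the single candidate 5, so r3c8=5.
Step 8. [r9c7∈{2,4,8,9}] in row 9, 8 fits only at r9c7 ⇒ r9c7=8.
Step 9. [r9c9∈{2,4,7}] 2 has one home in box 9: r9c9, so r9c9=2.
Step 10. [r9c1∈{7}] r9c1's peers cover all but 7. So r9c1=7.
Step 11. [r5c2∈{2,5,8}] in col 2, 8 fits only at r5c2. So r5c2=8.
Step 12. [r5c6∈{3}] only 3 remains possible at r5c6. So r5c6=3.
Step 13. [r2c6∈{6}] r2c6 is down to just 6 ⇒ r2c6=6.
Step 14. [r8c6∈{1,9}] col 6 places 1 nowhere but r8c6. So r8c6=1.
Step 15. [r2c4∈{2,3,4,5}] 3 has one home in row 2: r2c4, so r2c4=3.
Step 16. [r4c5∈{2,6,7}] in row 4, 6 fits only at r4c5, so r4c5=6.
Step 17. [r2c8∈{4,7,8}] row 2 places 8 nowhere but r2c8 ⇒ r2c8=8.
Step 18. [r7c7∈{4,9}] r7c7 is the only open cell in col 7 admitting 9 ⇒ r7c7=9.
Step 19. [r8c1∈{2}] r8c1's peers cover all but 2. So r8c1=2.
Step 20. [r1c1∈{5}] r1c1 is down to just 5, so r1c1=5.
Step 21. [r6c2∈{5,7,9}] across col 2, 5 lands solely at r6c2, so r6c2=5.
Step 22. [r2c5∈{2,4,5}] across row 2, 5 lands solely at r2c5. So r2c5=5.
Step 23. [r1c5∈{2,4}] 4 has one home in box 2: r1c5 ⇒ r1c5=4.
Step 24. [r8c4∈{4,7,9}] 4 has one home in row 8: r8c4. So r8c4=4.
Step 25. [r3c5∈{1,2}] col 5 places 2 nowhere but r3c5. So r3c5=2.
Step 26. [r1c8∈{7}] r1c8 is down to just 7 ⇒ r1c8=7.
Step 27. [r6c3∈{7,9}] in row 6, 9 fits only at r6c3, so r6c3=9.
Step 28. [r7c8∈{4}] r7c8 has the single candidate 4. So r7c8=4.
Step 29. [r6c5∈{1,7}] r6c5 is the only open cell in col 5 admitting 1, so r6c5=1.
Step 30. [r5c3∈{2}] r5c3 is down to just 2. So r5c3=2.
Step 31. [r2c7∈{2,4}] 2 has one home in col 7: r2c7 ⇒ r2c7=2.
Step 32. [r4c4∈{2,7}] across row 4, 2 lands solely at r4c4. So r4c4=2.
Step 33. [r4c7∈{4}] r4c7 has the single candidate 4. So r4c7=4.
Step 34. [r9c4∈{9}] r9c4 has the single candidate 9. So r9c4=9.
Step 35. [r8c5∈{7}] nothing but 7 survives at r8c5, so r8c5=7.
Step 36. [r7c1∈{3}] r7c1 is down to just 3, so r7c1=3.
Step 37. [r3c4∈{1}] nothing but 1 survives at r3c4 ⇒ r3c4=1.
Step 38. [r1c6∈{9}] r1c6's peers cover all but 9. So r1c6=9.
Step 39. [r2c9∈{4}] r2c9's peers cover all but 4. So r2c9=4.
Step 40. [r7c3∈{5}] r7c3 is down to just 5, so r7c3=5.
Step 41. [r5c4∈{5}] only 5 remains possible at r5c4 ⇒ r5c4=5.
Step 42. [r6c7∈{3}] r6c7 has the single candidate 3, so r6c7=3.
Step 43. [r1c2∈{2}] r1c2 is down to just 2. So r1c2=2.
Step 44. [r3c7∈{6}] r3c7 has the single candidate 6, so r3c7=6.
Step 45. [r7c9∈{7}] r7c9 is down to just 7. So r7c9=7.
Step 46. [r2c2∈{7}] r2c2's peers cover all but 7. So r2c2=7.
Step 47. [r4c6∈{8}] nothing but 8 survives at r4c6 ⇒ r4c6=8.
Step 48. [r6c1∈{6}] r6c1 has the single candidate 6, so r6c1=6.
Step 49. [r4c3∈{7}] r4c3 has the single candidate 7 ⇒ r4c3=7.
Step 50. [r8c2∈{9}] only 9 remains possible at r8c2 ⇒ r8c2=9.
Step 51. [r9c3∈{4}] nothing but 4 survives at r9c3 ⇒ r9c3=4.
Step 52. [r6c4∈{7}] only 7 remains possible at r6c4, so r6c4=7.

Answer: 5 2 6 8 4 9 1 7 3 / 9 7 1 3 5 6 2 8 4 / 8 4 3 1 2 7 6 5 9 / 1 3 7 2 6 8 4 9 5 / 4 8 2 5 9 3 7 6 1 / 6 5 9 7 1 4 3 2 8 / 3 1 5 6 8 2 9 4 7 / 2 9 8 4 7 1 5 3 6 / 7 6 4 9 3 5 8 1 2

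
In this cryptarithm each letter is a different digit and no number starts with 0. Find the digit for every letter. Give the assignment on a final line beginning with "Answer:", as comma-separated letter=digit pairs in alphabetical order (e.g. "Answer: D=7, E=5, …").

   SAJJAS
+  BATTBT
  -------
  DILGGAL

Step 1. [col 1: S + T ≡ L (mod 10)] S=7 is one option consistent with column 1 (S + T ≡ L (mod 10), carry-in 0) — take it. So S=7.
Step 2. [D] D is the leading digit of a 7-digit sum of two 6-digit numbers; the final carry is exactly 1 ⇒ D=1.
Step 3. [col 1: S + T ≡ L (mod 10)] no forcing yet in column 1 (carry-in 0); T=8 is free and consistent — try it, so T=8.
Step 4. [col 1: S + T ≡ L (mod 10)] column 1 reads S+T+carry(0)=L with S=7, T=8; with digits 1,7,8 already taken and all letters distinct, the only value for L is 5. So L=5.
Step 5. [col 2: A + B ≡ A (mod 10)] column 2 reads A+B+carry(1)=A with nothing yet; with digits 1,5,7,8 already taken and all letters distinct, the only value for B is 9, so B=9.
Step 6. [col 2: A + B ≡ A (mod 10)] several values work for A in column 2 (A + B ≡ A (mod 10), carry-in 1); try A=2 ⇒ A=2.
Step 7. [col 3: J + T ≡ G (mod 10)] from column 3 (T=8, carry-in 1, digits 1,2,5,7,8,9 already taken and all letters distinct): G must equal 3, so G=3.
Step 8. [col 3: J + T ≡ G (mod 10)] column 3: given T=8, G=3, carry-in 1, and digits 1,2,3,5,7,8,9 already taken and all letters distinct, J+T≡G (mod 10) forces J=4 ⇒ J=4.
Step 9. [col 6: S + B ≡ I (mod 10)] column 6 reads S+B+carry(0)=I with S=7, B=9; with digits 1,2,3,4,5,7,8,9 already taken and all letters distinct, the only value for I is 6, so I=6.

Answer: A=2, B=9, D=1, G=3, I=6, J=4, L=5, S=7, T=8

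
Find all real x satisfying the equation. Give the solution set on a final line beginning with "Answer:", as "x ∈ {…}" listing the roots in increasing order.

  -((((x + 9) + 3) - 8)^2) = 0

Step 1. [-((((x + 9) + 3) - 8)^2) = 0] LHS negated; negate both sides. So neg: (((x + 9) + 3) - 8)^2 = 0.
Step 2. [(((x + 9) + 3) - 8)^2 = 0] LHS squared, RHS 0 ≥ 0: apply √ (±) ⇒ sqrt: ((x + 9) + 3) - 8 = 0.
Step 3. [((x + 9) + 3) - 8 = 0] 8 comes off first (add 8) ⇒ sub: (x + 9) + 3 = 8.
Step 4. [(x + 9) + 3 = 8] 3 comes off first (subtract 3) ⇒ sub: x + 9 = 5.
Step 5. [x + 9 = 5] +9 is outermost — subtract 9 both sides, so sub: x = -4.

Answer: x ∈ {-4}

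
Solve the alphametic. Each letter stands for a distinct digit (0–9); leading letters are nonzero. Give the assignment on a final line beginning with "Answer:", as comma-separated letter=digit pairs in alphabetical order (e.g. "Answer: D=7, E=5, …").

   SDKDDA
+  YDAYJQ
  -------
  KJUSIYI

Step 1. [col 1: A + Q ≡ I (mod 10)] no forcing yet in column 1 (carry-in 0); I=5 is free and consistent — try it, so I=5.
Step 2. [col 1: A + Q ≡ I (mod 10)] no forcing yet in column 1 (carry-in 0); Q=9 is free and consistent — try it, so Q=9.
Step 3. [col 1: A + Q ≡ I (mod 10)] in column 1 we have A+Q≡I with carry-in 0; given Q=9, I=5 and digits 5,9 already taken and all letters distinct, that pins A to 6, so A=6.
Step 4. [col 2: D + J ≡ Y (mod 10)] several values work for Y in column 2 (D + J ≡ Y (mod 10), carry-in 1); try Y=3 ⇒ Y=3.
Step 5. [K] the sum has 7 digits but both addends have 6; that extra leading digit K is the final carry, namely 1 ⇒ K=1.
Step 6. [col 2: D + J ≡ Y (mod 10)] no forcing yet in column 2 (carry-in 1); D=2 is free and consistent — try it ⇒ D=2.
Step 7. [col 2: D + J ≡ Y (mod 10)] from column 2 (D=2, Y=3, carry-in 1, digits 1,2,3,5,6,9 already taken and all letters distinct): J must equal 0, so J=0.
Step 8. [col 4: K + A ≡ S (mod 10)] in column 4 we have K+A≡S with carry-in 0; given K=1, A=6 and digits 0,1,2,3,5,6,9 already taken and all letters distinct, that pins S to 7 ⇒ S=7.
Step 9. [col 5: D + D ≡ U (mod 10)] column 5: given D=2, carry-in 0, and digits 0,1,2,3,5,6,7,9 already taken and all letters distinct, D+D≡U (mod 10) forces U=4 ⇒ U=4.

Answer: A=6, D=2, I=5, J=0, K=1, Q=9, S=7, U=4, Y=3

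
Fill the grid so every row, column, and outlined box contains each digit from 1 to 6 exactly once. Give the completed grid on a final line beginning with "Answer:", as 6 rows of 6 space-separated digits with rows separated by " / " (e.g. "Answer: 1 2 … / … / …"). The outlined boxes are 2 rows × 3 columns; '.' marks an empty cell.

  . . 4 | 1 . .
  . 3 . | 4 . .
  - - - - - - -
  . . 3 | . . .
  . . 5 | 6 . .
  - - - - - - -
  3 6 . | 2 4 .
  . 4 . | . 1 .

Step 1. [r2c3∈{1,2,6}] col 3 places 6 nowhere but r2c3, so r2c3=6.
Step 2. [r5c6∈{5}] r5c6's peers cover all but 5 ⇒ r5c6=5.
Step 3. [r2c6∈{2}] nothing but 2 survives at r2c6, so r2c6=2.
Step 4. [r1c2∈{2,5}] r1c2 is the only open cell in col 2 admitting 5. So r1c2=5.
Step 5. [r1c1∈{2}] r1c1's peers cover all but 2 ⇒ r1c1=2.
Step 6. [r2c1∈{1}] only 1 remains possible at r2c1, so r2c1=1.
Step 7. [r4c1∈{4}] nothing but 4 survives at r4c1 ⇒ r4c1=4.
Step 8. [r6c6∈{3,6}] 6 has one home in row 6: r6c6, so r6c6=6.
Step 9. [r1c6∈{3}] r1c6's peers cover all but 3, so r1c6=3.
Step 10. [r4c6∈{1}] r4c6 has the single candidate 1, so r4c6=1.
Step 11. [r4c2∈{2}] nothing but 2 survives at r4c2, so r4c2=2.
Step 12. [r3c4∈{5}] only 5 remains possible at r3c4, so r3c4=5.
Step 13. [r6c4∈{3}] r6c4's peers cover all but 3 ⇒ r6c4=3.
Step 14. [r4c5∈{3}] nothing but 3 survives at r4c5, so r4c5=3.
Step 15. [r5c3∈{1}] r5c3 is down to just 1, so r5c3=1.
Step 16. [r6c3∈{2}] nothing but 2 survives at r6c3 ⇒ r6c3=2.
Step 17. [r1c5∈{6}] nothing but 6 survives at r1c5 ⇒ r1c5=6.
Step 18. [r3c5∈{2}] r3c5's peers cover all but 2, so r3c5=2.
Step 19. [r2c5∈{5}] r2c5's peers cover all but 5 ⇒ r2c5=5.
Step 20. [r3c2∈{1}] only 1 remains possible at r3c2 ⇒ r3c2=1.
Step 21. [r6c1∈{5}] nothing but 5 survives at r6c1, so r6c1=5.
Step 22. [r3c6∈{4}] r3c6 has the single candidate 4 ⇒ r3c6=4.
Step 23. [r3c1∈{6}] only 6 remains possible at r3c1, so r3c1=6.

Answer: 2 5 4 1 6 3 / 1 3 6 4 5 2 / 6 1 3 5 2 4 / 4 2 5 6 3 1 / 3 6 1 2 4 5 / 5 4 2 3 1 6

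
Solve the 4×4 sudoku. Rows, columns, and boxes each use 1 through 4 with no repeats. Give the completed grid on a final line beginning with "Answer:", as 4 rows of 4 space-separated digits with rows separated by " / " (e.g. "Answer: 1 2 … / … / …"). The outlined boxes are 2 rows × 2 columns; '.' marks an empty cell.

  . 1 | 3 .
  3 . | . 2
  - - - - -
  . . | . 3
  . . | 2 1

Step 1. [r4c1∈{4}] r4c1's peers cover all but 4, so r4c1=4.
Step 2. [r1c4∈{4}] r1c4 has the single candidate 4 ⇒ r1c4=4.
Step 3. [r1c1∈{2}] nothing but 2 survives at r1c1 ⇒ r1c1=2.
Step 4. [r4c2∈{3}] r4c2 has the single candidate 3, so r4c2=3.
Step 5. [r3c3∈{4}] r3c3's peers cover all but 4 ⇒ r3c3=4.
Step 6. [r2c3∈{1}] r2c3 has the single candidate 1, so r2c3=1.
Step 7. [r3c1∈{1}] r3c1's peers cover all but 1, so r3c1=1.
Step 8. [r2c2∈{4}] r2c2's peers cover all but 4 ⇒ r2c2=4.
Step 9. [r3c2∈{2}] r3c2 has the single candidate 2. So r3c2=2.

Answer: 2 1 3 4 / 3 4 1 2 / 1 2 4 3 / 4 3 2 1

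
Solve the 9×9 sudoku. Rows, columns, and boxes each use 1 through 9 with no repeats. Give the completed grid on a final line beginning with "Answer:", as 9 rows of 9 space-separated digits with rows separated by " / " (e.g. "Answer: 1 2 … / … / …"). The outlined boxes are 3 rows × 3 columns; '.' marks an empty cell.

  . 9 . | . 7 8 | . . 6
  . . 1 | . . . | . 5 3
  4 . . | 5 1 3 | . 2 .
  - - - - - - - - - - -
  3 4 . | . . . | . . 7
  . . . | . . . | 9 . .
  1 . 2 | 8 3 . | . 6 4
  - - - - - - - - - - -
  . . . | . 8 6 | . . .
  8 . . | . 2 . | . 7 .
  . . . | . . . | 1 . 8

Step 1. [r4c3∈{5,6,8,9}] across box 4, 9 lands solely at r4c3, so r4c3=9.
Step 2. [r6c7∈{5}] nothing but 5 survives at r6c7 ⇒ r6c7=5.
Step 3. [r6c2∈{7}] r6c2 is down to just 7, so r6c2=7.
Step 4. [r1c7∈{4}] only 4 remains possible at r1c7. So r1c7=4.
Step 5. [r5c9∈{1,2}] 1 has one home in col 9: r5c9 ⇒ r5c9=1.
Step 6. [r1c4∈{2}] r1c4's peers cover all but 2, so r1c4=2.
Step 7. [r7c9∈{2,5,9}] col 9 places 2 nowhere but r7c9, so r7c9=2.
Step 8. [r7c7∈{3}] r7c7 has the single candidate 3 ⇒ r7c7=3.
Step 9. [r8c9∈{5,9}] 5 has one home in col 9: r8c9. So r8c9=5.
Step 10. [r5c6∈{2,4,5,7}] 2 has one home in row 5: r5c6, so r5c6=2.
Step 11. [r9c6∈{4,5,7,9}] 7 has one home in col 6: r9c6 ⇒ r9c6=7.
Step 12. [r9c5∈{4,5,9}] box 8 places 5 nowhere but r9c5, so r9c5=5.
Step 13. [r4c5∈{6}] r4c5 has the single candidate 6 ⇒ r4c5=6.
Step 14. [r2c4∈{4,6,9}] col 4 places 6 nowhere but r2c4 ⇒ r2c4=6.
Step 15. [r4c4∈{1}] r4c4 is down to just 1 ⇒ r4c4=1.
Step 16. [r8c6∈{1,4,9}] r8c6 is the only open cell in col 6 admitting 1 ⇒ r8c6=1.
Step 17. [r8c4∈{3,4,9}] in row 8, 9 fits only at r8c4 ⇒ r8c4=9.
Step 18. [r7c4∈{4}] nothing but 4 survives at r7c4, so r7c4=4.
Step 19. [r1c1∈{5}] nothing but 5 survives at r1c1 ⇒ r1c1=5.
Step 20. [r8c3∈{3,4,6}] 4 has one home in row 8: r8c3. So r8c3=4.
Step 21. [r8c2∈{3,6}] 3 has one home in row 8: r8c2, so r8c2=3.
Step 22. [r9c3∈{6}] r9c3's peers cover all but 6 ⇒ r9c3=6.
Step 23. [r2c6∈{4,9}] across col 6, 4 lands solely at r2c6, so r2c6=4.
Step 24. [r3c2∈{6,8}] across row 3, 6 lands solely at r3c2 ⇒ r3c2=6.
Step 25. [r4c8∈{8}] r4c8's peers cover all but 8, so r4c8=8.
Step 26. [r7c8∈{9}] r7c8's peers cover all but 9 ⇒ r7c8=9.
Step 27. [r9c2∈{2}] r9c2 has the single candidate 2. So r9c2=2.
Step 28. [r2c2∈{8}] r2c2 has the single candidate 8. So r2c2=8.
Step 29. [r3c3∈{7}] r3c3 is down to just 7 ⇒ r3c3=7.
Step 30. [r7c3∈{5}] r7c3 has the single candidate 5. So r7c3=5.
Step 31. [r9c8∈{4}] nothing but 4 survives at r9c8. So r9c8=4.
Step 32. [r2c5∈{9}] r2c5's peers cover all but 9. So r2c5=9.
Step 33. [r5c5∈{4}] nothing but 4 survives at r5c5 ⇒ r5c5=4.
Step 34. [r5c2∈{5}] r5c2 has the single candidate 5 ⇒ r5c2=5.
Step 35. [r2c1∈{2}] r2c1 has the single candidate 2 ⇒ r2c1=2.
Step 36. [r1c3∈{3}] r1c3's peers cover all but 3, so r1c3=3.
Step 37. [r6c6∈{9}] nothing but 9 survives at r6c6 ⇒ r6c6=9.
Step 38. [r5c4∈{7}] nothing but 7 survives at r5c4 ⇒ r5c4=7.
Step 39. [r5c1∈{6}] r5c1 has the single candidate 6 ⇒ r5c1=6.
Step 40. [r2c7∈{7}] only 7 remains possible at r2c7 ⇒ r2c7=7.
Step 41. [r5c3∈{8}] r5c3's peers cover all but 8 ⇒ r5c3=8.
Step 42. [r3c7∈{8}] only 8 remains possible at r3c7. So r3c7=8.
Step 43. [r9c4∈{3}] nothing but 3 survives at r9c4. So r9c4=3.
Step 44. [r7c1∈{7}] only 7 remains possible at r7c1 ⇒ r7c1=7.
Step 45. [r3c9∈{9}] only 9 remains possible at r3c9, so r3c9=9.
Step 46. [r9c1∈{9}] nothing but 9 survives at r9c1. So r9c1=9.
Step 47. [r7c2∈{1}] r7c2's peers cover all but 1. So r7c2=1.
Step 48. [r4c7∈{2}] nothing but 2 survives at r4c7. So r4c7=2.
Step 49. [r1c8∈{1}] r1c8 has the single candidate 1, so r1c8=1.
Step 50. [r4c6∈{5}] r4c6's peers cover all but 5, so r4c6=5.
Step 51. [r8c7∈{6}] nothing but 6 survives at r8c7. So r8c7=6.
Step 52. [r5c8∈{3}] r5c8's peers cover all but 3. So r5c8=3.

Answer: 5 9 3 2 7 8 4 1 6 / 2 8 1 6 9 4 7 5 3 / 4 6 7 5 1 3 8 2 9 / 3 4 9 1 6 5 2 8 7 / 6 5 8 7 4 2 9 3 1 / 1 7 2 8 3 9 5 6 4 / 7 1 5 4 8 6 3 9 2 / 8 3 4 9 2 1 6 7 5 / 9 2 6 3 5 7 1 4 8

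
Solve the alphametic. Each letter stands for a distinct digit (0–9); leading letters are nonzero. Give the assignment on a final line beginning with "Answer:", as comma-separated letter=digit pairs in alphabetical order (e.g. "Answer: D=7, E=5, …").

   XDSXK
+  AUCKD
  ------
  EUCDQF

Step 1. [col 1: K + D ≡ F (mod 10)] column 1 (K + D ≡ F (mod 10), carry-in 0) doesn't pin K yet; pick K=5 and continue ⇒ K=5.
Step 2. [E] the sum has 6 digits but both addends have 5; that extra leading digit E is the final carry, namely 1 ⇒ E=1.
Step 3. [col 1: K + D ≡ F (mod 10)] D=4 is one option consistent with column 1 (K + D ≡ F (mod 10), carry-in 0) — take it. So D=4.
Step 4. [col 1: K + D ≡ F (mod 10)] in column 1 we have K+D≡F with carry-in 0; given K=5, D=4 and digits 1,4,5 already taken and all letters distinct, that pins F to 9 ⇒ F=9.
Step 5. [col 2: X + K ≡ Q (mod 10)] several values work for Q in column 2 (X + K ≡ Q (mod 10), carry-in 0); try Q=2 ⇒ Q=2.
Step 6. [col 2: X + K ≡ Q (mod 10)] column 2: given K=5, Q=2, carry-in 0, and digits 1,2,4,5,9 already taken and all letters distinct, X+K≡Q (mod 10) forces X=7. So X=7.
Step 7. [col 3: S + C ≡ D (mod 10)] C=0 is one option consistent with column 3 (S + C ≡ D (mod 10), carry-in 1) — take it ⇒ C=0.
Step 8. [col 3: S + C ≡ D (mod 10)] from column 3 (C=0, D=4, carry-in 1, digits 0,1,2,4,5,7,9 already taken and all letters distinct): S must equal 3 ⇒ S=3.
Step 9. [col 4: D + U ≡ C (mod 10)] column 4: given D=4, C=0, carry-in 0, and digits 0,1,2,3,4,5,7,9 already taken and all letters distinct, D+U≡C (mod 10) forces U=6, so U=6.
Step 10. [col 5: X + A ≡ U (mod 10)] from column 5 (X=7, U=6, carry-in 1, digits 0,1,2,3,4,5,6,7,9 already taken and all letters distinct): A must equal 8 ⇒ A=8.

Answer: A=8, C=0, D=4, E=1, F=9, K=5, Q=2, S=3, U=6, X=7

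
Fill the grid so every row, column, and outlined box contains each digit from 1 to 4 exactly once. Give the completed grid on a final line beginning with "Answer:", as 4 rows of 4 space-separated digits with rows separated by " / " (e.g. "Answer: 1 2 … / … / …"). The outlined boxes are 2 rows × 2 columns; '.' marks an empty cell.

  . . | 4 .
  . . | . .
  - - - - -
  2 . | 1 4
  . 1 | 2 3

Step 1. [r2c2∈{2,3,4}] r2c2 is the only open cell in col 2 admitting 4 ⇒ r2c2=4.
Step 2. [r2c4∈{1,2}] row 2 places 2 nowhere but r2c4. So r2c4=2.
Step 3. [r2c1∈{1,3}] r2c1 is the only open cell in row 2 admitting 1. So r2c1=1.
Step 4. [r1c1∈{3}] only 3 remains possible at r1c1, so r1c1=3.
Step 5. [r4c1∈{4}] nothing but 4 survives at r4c1. So r4c1=4.
Step 6. [r3c2∈{3}] r3c2 is down to just 3 ⇒ r3c2=3.
Step 7. [r2c3∈{3}] nothing but 3 survives at r2c3, so r2c3=3.
Step 8. [r1c2∈{2}] only 2 remains possible at r1c2. So r1c2=2.
Step 9. [r1c4∈{1}] r1c4's peers cover all but 1, so r1c4=1.

Answer: 3 2 4 1 / 1 4 3 2 / 2 3 1 4 / 4 1 2 3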